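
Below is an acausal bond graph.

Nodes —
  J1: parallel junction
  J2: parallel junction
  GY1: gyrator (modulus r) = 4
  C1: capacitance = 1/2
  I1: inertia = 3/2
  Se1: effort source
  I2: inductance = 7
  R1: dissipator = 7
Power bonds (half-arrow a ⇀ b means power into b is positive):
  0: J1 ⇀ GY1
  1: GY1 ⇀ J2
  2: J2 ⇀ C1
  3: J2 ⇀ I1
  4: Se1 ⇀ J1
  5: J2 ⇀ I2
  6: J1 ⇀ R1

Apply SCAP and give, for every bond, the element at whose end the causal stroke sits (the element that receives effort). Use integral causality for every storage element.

β0 stroke at GY1
β1 stroke at GY1
β2 stroke at J2
β3 stroke at I1
β4 stroke at J1
β5 stroke at I2
β6 stroke at R1

#4 |J1  (source Se1 imposes e)
#0 |GY1  (0-jn J1 has e-setter on 4)
#6 |R1  (0-jn J1 has e-setter on 4)
#1 |GY1  (GY1 both-in/both-out from 0)
#2 |J2  (C1: C, integral causality)
#3 |I1  (J2: bond 2 brought effort, rest push out)
#5 |I2  (J2: bond 2 brought effort, rest push out)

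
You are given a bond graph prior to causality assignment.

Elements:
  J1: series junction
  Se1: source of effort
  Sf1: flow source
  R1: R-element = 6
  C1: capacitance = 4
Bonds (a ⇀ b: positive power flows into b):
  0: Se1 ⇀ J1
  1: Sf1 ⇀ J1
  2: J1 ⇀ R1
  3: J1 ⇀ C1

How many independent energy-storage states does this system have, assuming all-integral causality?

1  (C1 all integral)

b0 |J1  (Se1 (Se) sets effort on bond)
b1 |Sf1  (Sf1 (Sf) sets flow on bond)
b2 |J1  (J1 flow already set via bond 1)
b3 |J1  (1-jn J1 has f-setter on 1)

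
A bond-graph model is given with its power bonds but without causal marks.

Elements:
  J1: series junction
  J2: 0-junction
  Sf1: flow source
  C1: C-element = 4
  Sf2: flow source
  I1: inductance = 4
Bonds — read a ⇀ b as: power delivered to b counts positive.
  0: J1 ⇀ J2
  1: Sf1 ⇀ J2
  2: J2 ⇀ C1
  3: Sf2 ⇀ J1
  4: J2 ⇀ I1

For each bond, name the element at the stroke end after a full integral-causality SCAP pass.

β1 →Sf1  (Sf1 fixes flow; stroke at Sf1)
β3 →Sf2  (Sf2 (Sf) sets flow on bond)
β0 →J1  (1-jn J1 has f-setter on 3)
β2 →J2  (C1 integral (e out))
β4 →I1  (J2 effort already set via bond 2)

bond 0 →J1
bond 1 →Sf1
bond 2 →J2
bond 3 →Sf2
bond 4 →I1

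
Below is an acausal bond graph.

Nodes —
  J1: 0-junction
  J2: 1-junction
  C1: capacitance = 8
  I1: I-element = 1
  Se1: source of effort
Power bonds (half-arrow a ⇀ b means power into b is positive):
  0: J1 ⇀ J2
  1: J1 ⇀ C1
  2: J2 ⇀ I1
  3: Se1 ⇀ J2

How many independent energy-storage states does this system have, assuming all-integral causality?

2  (C1, I1 all integral)

bond 3 stroke at J2  (Se1 fixes effort; stroke away)
bond 1 stroke at J1  (C1: C, integral causality)
bond 0 stroke at J2  (J1 effort already set via bond 1)
bond 2 stroke at I1  (J2 needs exactly one f-in)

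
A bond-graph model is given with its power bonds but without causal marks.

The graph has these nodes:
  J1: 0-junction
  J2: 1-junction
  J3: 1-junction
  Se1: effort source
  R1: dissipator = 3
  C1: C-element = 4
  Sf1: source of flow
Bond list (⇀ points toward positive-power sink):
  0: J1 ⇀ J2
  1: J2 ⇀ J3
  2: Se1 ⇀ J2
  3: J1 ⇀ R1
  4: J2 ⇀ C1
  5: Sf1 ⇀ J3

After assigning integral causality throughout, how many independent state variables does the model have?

1  (C1 all integral)

b2 stroke at J2  (Se1 (Se) sets effort on bond)
b5 stroke at Sf1  (Sf1 (Sf) sets flow on bond)
b1 stroke at J3  (J3 flow already set via bond 5)
b0 stroke at J2  (1-jn J2 has f-setter on 1)
b4 stroke at J2  (J2 flow already set via bond 1)
b3 stroke at J1  (J1: last free bond brings effort in)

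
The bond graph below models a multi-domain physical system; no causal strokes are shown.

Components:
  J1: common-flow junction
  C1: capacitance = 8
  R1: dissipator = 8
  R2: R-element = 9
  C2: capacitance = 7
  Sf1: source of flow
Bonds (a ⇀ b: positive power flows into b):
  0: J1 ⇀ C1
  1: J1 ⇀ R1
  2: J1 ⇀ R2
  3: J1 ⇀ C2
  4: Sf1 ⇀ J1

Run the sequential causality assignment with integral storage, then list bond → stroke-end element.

b4 stroke→Sf1  (Sf1: flow source, stroke at near end)
b0 stroke→J1  (J1: bond 4 brought flow, rest push out)
b1 stroke→J1  (J1 flow already set via bond 4)
b2 stroke→J1  (common-f at J1 fixed by 4)
b3 stroke→J1  (common-f at J1 fixed by 4)

b0 stroke→J1
b1 stroke→J1
b2 stroke→J1
b3 stroke→J1
b4 stroke→Sf1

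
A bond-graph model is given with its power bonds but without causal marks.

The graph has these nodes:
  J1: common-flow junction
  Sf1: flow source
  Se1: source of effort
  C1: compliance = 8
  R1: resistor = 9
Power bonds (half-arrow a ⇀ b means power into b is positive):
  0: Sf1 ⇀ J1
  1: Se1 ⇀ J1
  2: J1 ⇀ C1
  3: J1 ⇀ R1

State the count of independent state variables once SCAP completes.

1  (C1 all integral)

#0 stroke→Sf1  (Sf1: flow source, stroke at near end)
#1 stroke→J1  (Se1: effort source, stroke at far end)
#2 stroke→J1  (J1: bond 0 brought flow, rest push out)
#3 stroke→J1  (J1 flow already set via bond 0)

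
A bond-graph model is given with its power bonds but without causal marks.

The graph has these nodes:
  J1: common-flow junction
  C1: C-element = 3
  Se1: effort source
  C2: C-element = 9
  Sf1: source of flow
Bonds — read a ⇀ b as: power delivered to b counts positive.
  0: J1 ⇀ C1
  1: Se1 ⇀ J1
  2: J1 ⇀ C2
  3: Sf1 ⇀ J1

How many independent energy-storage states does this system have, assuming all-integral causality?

2  (C1, C2 all integral)

β1 stroke→J1  (source Se1 imposes e)
β3 stroke→Sf1  (Sf1 fixes flow; stroke at Sf1)
β0 stroke→J1  (1-jn J1 has f-setter on 3)
β2 stroke→J1  (J1 flow already set via bond 3)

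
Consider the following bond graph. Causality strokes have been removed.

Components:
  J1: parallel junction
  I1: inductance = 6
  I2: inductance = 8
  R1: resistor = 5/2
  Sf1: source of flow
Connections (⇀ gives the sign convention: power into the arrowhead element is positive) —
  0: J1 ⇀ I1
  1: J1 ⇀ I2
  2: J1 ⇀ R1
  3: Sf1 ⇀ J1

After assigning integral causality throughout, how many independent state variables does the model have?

2  (I1, I2 all integral)

b3 →Sf1  (source Sf1 imposes f)
b0 →I1  (I1 outputs flow p/I1)
b1 →I2  (I2 outputs flow p/I2)
b2 →J1  (closing 0-jn rule on J1)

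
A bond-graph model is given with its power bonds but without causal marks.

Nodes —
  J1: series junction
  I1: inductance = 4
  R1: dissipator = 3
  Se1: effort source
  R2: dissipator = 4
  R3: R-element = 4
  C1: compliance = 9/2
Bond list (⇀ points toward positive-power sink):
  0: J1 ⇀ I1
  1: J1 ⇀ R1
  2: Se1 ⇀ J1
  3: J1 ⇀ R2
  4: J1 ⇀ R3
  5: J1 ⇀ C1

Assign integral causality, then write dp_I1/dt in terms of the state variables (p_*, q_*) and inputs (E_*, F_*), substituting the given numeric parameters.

dp_I1/dt = E_Se1 - 11*p_I1/4 - 2*q_C1/9

b2 stroke→J1  (Se1: effort source, stroke at far end)
b0 stroke→I1  (I1 outputs flow p/I1)
b1 stroke→J1  (common-f at J1 fixed by 0)
b3 stroke→J1  (1-jn J1 has f-setter on 0)
b4 stroke→J1  (1-jn J1 has f-setter on 0)
b5 stroke→J1  (common-f at J1 fixed by 0)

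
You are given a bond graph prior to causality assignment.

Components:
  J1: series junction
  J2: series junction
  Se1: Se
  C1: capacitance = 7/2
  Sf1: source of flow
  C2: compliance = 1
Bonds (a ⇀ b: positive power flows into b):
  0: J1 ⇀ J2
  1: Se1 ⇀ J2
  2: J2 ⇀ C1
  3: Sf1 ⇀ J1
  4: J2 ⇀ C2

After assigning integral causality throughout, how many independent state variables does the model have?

b1 →J2  (Se1: effort source, stroke at far end)
b3 →Sf1  (Sf1 (Sf) sets flow on bond)
b0 →J1  (common-f at J1 fixed by 3)
b2 →J2  (J2: bond 0 brought flow, rest push out)
b4 →J2  (J2 flow already set via bond 0)

2  (C1, C2 all integral)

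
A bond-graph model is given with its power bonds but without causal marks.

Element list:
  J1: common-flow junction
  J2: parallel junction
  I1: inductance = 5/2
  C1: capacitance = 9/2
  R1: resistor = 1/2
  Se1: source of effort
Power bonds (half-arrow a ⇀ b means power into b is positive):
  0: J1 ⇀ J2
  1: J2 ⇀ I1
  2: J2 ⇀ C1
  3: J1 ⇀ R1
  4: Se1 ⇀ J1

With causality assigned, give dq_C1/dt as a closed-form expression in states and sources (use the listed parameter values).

bond 4 →J1  (Se1: effort source, stroke at far end)
bond 1 →I1  (I1 integral (f out))
bond 2 →J2  (prefer integral on C1)
bond 0 →J1  (common-e at J2 fixed by 2)
bond 3 →R1  (only one flow-in slot at J1)

dq_C1/dt = 2*E_Se1 - 2*p_I1/5 - 4*q_C1/9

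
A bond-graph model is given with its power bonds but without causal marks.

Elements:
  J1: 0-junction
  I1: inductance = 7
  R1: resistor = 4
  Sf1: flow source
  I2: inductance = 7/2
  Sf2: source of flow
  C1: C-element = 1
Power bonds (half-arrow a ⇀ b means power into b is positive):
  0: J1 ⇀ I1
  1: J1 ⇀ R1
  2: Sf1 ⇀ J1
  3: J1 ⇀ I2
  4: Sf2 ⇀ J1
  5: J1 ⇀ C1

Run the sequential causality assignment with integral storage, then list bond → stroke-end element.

#0 stroke at I1
#1 stroke at R1
#2 stroke at Sf1
#3 stroke at I2
#4 stroke at Sf2
#5 stroke at J1

#2 →Sf1  (Sf1 (Sf) sets flow on bond)
#4 →Sf2  (source Sf2 imposes f)
#0 →I1  (I1 outputs flow p/I1)
#3 →I2  (I2 integral (f out))
#5 →J1  (C1 outputs effort q/C1)
#1 →R1  (J1: bond 5 brought effort, rest push out)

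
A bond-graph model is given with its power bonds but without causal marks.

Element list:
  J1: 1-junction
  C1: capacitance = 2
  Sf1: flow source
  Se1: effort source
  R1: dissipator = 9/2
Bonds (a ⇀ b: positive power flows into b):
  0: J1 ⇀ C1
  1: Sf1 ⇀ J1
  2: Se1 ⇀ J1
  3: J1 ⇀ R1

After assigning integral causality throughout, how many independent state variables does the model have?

β1 →Sf1  (source Sf1 imposes f)
β2 →J1  (source Se1 imposes e)
β0 →J1  (J1 flow already set via bond 1)
β3 →J1  (common-f at J1 fixed by 1)

1  (C1 all integral)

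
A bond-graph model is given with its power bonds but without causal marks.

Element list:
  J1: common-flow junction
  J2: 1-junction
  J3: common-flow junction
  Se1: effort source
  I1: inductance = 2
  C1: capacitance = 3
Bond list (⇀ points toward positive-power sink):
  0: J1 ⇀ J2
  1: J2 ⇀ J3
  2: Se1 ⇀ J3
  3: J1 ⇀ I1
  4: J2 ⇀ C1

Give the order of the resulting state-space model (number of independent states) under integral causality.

bond 2 stroke at J3  (source Se1 imposes e)
bond 1 stroke at J2  (J3 needs exactly one f-in)
bond 3 stroke at I1  (I1: I, integral causality)
bond 0 stroke at J1  (common-f at J1 fixed by 3)
bond 4 stroke at J2  (common-f at J2 fixed by 0)

2  (C1, I1 all integral)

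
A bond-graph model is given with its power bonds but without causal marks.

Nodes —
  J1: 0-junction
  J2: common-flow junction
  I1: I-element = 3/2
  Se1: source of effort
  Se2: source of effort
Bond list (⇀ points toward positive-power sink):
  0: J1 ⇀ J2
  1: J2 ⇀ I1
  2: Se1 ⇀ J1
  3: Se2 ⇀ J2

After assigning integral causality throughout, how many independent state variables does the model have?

1  (I1 all integral)

#2 stroke at J1  (Se1 (Se) sets effort on bond)
#3 stroke at J2  (source Se2 imposes e)
#0 stroke at J2  (0-jn J1 has e-setter on 2)
#1 stroke at I1  (closing 1-jn rule on J2)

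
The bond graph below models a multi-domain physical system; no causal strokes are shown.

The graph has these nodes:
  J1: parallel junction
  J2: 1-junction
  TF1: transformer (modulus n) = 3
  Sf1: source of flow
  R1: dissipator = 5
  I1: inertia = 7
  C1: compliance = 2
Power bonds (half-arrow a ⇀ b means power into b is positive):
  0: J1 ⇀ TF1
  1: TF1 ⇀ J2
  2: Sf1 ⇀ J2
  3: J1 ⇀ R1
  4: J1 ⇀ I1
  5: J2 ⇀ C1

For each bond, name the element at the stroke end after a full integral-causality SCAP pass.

β2 stroke at Sf1  (Sf1 (Sf) sets flow on bond)
β1 stroke at J2  (common-f at J2 fixed by 2)
β5 stroke at J2  (J2 flow already set via bond 2)
β0 stroke at TF1  (TF1: transformer flips bond 1)
β4 stroke at I1  (I1 integral (f out))
β3 stroke at J1  (J1: last free bond brings effort in)

bond 0 |TF1
bond 1 |J2
bond 2 |Sf1
bond 3 |J1
bond 4 |I1
bond 5 |J2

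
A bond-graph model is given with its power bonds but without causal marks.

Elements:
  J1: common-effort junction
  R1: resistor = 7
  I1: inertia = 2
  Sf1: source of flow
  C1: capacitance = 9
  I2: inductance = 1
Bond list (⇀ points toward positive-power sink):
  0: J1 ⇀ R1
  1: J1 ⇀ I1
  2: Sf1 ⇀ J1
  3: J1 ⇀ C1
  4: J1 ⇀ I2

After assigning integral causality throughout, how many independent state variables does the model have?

3  (C1, I1, I2 all integral)

β2 stroke at Sf1  (source Sf1 imposes f)
β1 stroke at I1  (I1: I, integral causality)
β3 stroke at J1  (C1: C, integral causality)
β0 stroke at R1  (J1: bond 3 brought effort, rest push out)
β4 stroke at I2  (0-jn J1 has e-setter on 3)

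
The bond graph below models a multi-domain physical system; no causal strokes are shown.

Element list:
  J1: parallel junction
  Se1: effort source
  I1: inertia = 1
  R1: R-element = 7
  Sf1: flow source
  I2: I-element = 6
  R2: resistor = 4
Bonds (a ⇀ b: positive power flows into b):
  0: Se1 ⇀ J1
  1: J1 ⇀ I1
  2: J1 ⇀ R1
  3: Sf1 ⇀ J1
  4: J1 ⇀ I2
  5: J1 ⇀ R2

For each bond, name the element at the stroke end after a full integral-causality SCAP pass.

β0 |J1
β1 |I1
β2 |R1
β3 |Sf1
β4 |I2
β5 |R2

bond 0 →J1  (Se1: effort source, stroke at far end)
bond 3 →Sf1  (source Sf1 imposes f)
bond 1 →I1  (common-e at J1 fixed by 0)
bond 2 →R1  (J1 effort already set via bond 0)
bond 4 →I2  (0-jn J1 has e-setter on 0)
bond 5 →R2  (J1: bond 0 brought effort, rest push out)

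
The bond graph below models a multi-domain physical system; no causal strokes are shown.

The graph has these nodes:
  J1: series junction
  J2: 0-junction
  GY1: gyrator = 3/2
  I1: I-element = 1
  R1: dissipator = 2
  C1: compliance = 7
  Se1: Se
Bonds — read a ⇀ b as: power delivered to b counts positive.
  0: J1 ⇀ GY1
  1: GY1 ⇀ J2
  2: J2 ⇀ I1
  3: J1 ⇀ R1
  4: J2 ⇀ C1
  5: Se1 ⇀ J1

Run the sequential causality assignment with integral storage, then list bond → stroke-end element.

b0 →GY1
b1 →GY1
b2 →I1
b3 →J1
b4 →J2
b5 →J1

b5 stroke→J1  (Se1: effort source, stroke at far end)
b2 stroke→I1  (prefer integral on I1)
b4 stroke→J2  (C1 outputs effort q/C1)
b1 stroke→GY1  (J2 effort already set via bond 4)
b0 stroke→GY1  (GY GY1: same side as bond 1)
b3 stroke→J1  (common-f at J1 fixed by 0)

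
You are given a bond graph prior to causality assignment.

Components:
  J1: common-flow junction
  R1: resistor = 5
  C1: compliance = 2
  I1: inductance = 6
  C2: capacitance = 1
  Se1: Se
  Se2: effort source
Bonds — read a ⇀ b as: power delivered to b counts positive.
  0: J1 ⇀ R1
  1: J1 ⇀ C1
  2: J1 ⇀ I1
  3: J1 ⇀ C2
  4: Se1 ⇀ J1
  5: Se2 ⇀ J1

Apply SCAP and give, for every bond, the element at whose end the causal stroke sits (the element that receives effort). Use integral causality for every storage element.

bond 0 |J1
bond 1 |J1
bond 2 |I1
bond 3 |J1
bond 4 |J1
bond 5 |J1

b4 |J1  (source Se1 imposes e)
b5 |J1  (source Se2 imposes e)
b1 |J1  (prefer integral on C1)
b2 |I1  (prefer integral on I1)
b0 |J1  (J1: bond 2 brought flow, rest push out)
b3 |J1  (common-f at J1 fixed by 2)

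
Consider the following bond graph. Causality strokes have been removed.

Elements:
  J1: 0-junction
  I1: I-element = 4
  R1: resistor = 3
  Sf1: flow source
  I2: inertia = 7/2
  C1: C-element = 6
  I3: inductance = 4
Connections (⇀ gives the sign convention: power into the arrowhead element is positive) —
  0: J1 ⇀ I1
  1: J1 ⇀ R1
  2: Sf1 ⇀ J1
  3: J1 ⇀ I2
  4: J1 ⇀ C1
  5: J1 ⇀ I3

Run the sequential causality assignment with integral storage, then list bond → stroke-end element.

β2 |Sf1  (source Sf1 imposes f)
β0 |I1  (I1: I, integral causality)
β3 |I2  (I2: I, integral causality)
β4 |J1  (prefer integral on C1)
β1 |R1  (0-jn J1 has e-setter on 4)
β5 |I3  (J1: bond 4 brought effort, rest push out)

b0 |I1
b1 |R1
b2 |Sf1
b3 |I2
b4 |J1
b5 |I3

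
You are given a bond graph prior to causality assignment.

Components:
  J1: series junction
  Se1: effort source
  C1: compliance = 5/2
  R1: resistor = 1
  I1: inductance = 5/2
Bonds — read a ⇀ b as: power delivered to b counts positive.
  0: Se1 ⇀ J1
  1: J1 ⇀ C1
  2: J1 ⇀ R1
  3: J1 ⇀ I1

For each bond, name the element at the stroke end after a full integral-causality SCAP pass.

bond 0 stroke at J1  (Se1 fixes effort; stroke away)
bond 1 stroke at J1  (C1 outputs effort q/C1)
bond 3 stroke at I1  (prefer integral on I1)
bond 2 stroke at J1  (J1: bond 3 brought flow, rest push out)

β0 |J1
β1 |J1
β2 |J1
β3 |I1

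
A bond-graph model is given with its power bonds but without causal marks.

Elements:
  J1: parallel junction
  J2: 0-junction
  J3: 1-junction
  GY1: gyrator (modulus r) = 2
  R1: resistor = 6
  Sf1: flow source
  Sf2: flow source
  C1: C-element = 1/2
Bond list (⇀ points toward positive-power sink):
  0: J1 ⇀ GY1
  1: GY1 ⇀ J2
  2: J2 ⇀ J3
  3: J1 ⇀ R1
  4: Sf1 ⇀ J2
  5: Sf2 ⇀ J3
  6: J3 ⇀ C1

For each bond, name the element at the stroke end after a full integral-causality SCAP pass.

bond 4 |Sf1  (source Sf1 imposes f)
bond 5 |Sf2  (Sf2: flow source, stroke at near end)
bond 2 |J3  (common-f at J3 fixed by 5)
bond 6 |J3  (J3: bond 5 brought flow, rest push out)
bond 1 |J2  (J2: last free bond brings effort in)
bond 0 |J1  (through GY1, causality inverts; strokes same side of GY1)
bond 3 |R1  (common-e at J1 fixed by 0)

#0 |J1
#1 |J2
#2 |J3
#3 |R1
#4 |Sf1
#5 |Sf2
#6 |J3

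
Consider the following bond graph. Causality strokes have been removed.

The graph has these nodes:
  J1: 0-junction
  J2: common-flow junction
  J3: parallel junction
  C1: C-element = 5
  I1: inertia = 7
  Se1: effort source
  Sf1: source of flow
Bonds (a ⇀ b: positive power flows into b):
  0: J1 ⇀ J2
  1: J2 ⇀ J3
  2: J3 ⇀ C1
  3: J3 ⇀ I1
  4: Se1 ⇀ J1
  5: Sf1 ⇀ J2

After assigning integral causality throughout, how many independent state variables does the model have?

2  (C1, I1 all integral)

bond 4 |J1  (source Se1 imposes e)
bond 5 |Sf1  (source Sf1 imposes f)
bond 0 |J2  (0-jn J1 has e-setter on 4)
bond 1 |J2  (J2 flow already set via bond 5)
bond 2 |J3  (C1: C, integral causality)
bond 3 |I1  (J3: bond 2 brought effort, rest push out)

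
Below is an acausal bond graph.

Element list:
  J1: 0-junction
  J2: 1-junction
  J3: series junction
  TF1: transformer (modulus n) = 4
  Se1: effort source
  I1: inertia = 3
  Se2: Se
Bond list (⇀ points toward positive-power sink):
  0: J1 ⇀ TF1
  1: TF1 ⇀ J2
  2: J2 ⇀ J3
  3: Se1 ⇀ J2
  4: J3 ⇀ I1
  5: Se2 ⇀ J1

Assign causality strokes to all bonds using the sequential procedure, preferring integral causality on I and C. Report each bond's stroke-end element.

bond 0 |TF1
bond 1 |J2
bond 2 |J3
bond 3 |J2
bond 4 |I1
bond 5 |J1

#3 →J2  (Se1: effort source, stroke at far end)
#5 →J1  (Se2 fixes effort; stroke away)
#0 →TF1  (J1: bond 5 brought effort, rest push out)
#1 →J2  (TF TF1: opposite of bond 0)
#2 →J3  (J2 needs exactly one f-in)
#4 →I1  (J3 needs exactly one f-in)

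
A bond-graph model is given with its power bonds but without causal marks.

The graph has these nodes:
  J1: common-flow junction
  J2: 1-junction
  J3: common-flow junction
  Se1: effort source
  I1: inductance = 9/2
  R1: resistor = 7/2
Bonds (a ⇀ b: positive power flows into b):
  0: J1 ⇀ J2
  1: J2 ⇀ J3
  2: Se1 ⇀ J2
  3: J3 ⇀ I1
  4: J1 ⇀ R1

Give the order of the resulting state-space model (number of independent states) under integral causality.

b2 |J2  (Se1 fixes effort; stroke away)
b3 |I1  (prefer integral on I1)
b1 |J3  (1-jn J3 has f-setter on 3)
b0 |J2  (J2 flow already set via bond 1)
b4 |J1  (common-f at J1 fixed by 0)

1  (I1 all integral)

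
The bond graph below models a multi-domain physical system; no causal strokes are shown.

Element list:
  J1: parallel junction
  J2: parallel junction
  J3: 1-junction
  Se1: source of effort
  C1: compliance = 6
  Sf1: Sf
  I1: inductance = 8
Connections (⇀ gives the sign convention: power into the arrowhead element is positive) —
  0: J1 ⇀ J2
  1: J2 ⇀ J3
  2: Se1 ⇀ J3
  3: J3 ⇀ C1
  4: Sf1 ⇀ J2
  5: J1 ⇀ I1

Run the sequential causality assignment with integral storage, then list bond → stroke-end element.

β0 →J1
β1 →J2
β2 →J3
β3 →J3
β4 →Sf1
β5 →I1

β2 |J3  (Se1 (Se) sets effort on bond)
β4 |Sf1  (Sf1 (Sf) sets flow on bond)
β3 |J3  (C1 integral (e out))
β1 |J2  (only one flow-in slot at J3)
β0 |J1  (0-jn J2 has e-setter on 1)
β5 |I1  (0-jn J1 has e-setter on 0)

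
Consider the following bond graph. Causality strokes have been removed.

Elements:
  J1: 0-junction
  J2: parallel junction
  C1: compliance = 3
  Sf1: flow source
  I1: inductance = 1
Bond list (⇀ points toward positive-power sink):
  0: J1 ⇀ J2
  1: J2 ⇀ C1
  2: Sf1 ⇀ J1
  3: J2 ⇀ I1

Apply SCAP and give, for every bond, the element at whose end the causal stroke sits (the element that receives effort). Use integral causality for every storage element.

#0 →J1
#1 →J2
#2 →Sf1
#3 →I1

bond 2 stroke→Sf1  (source Sf1 imposes f)
bond 0 stroke→J1  (only one effort-in slot at J1)
bond 1 stroke→J2  (prefer integral on C1)
bond 3 stroke→I1  (J2 effort already set via bond 1)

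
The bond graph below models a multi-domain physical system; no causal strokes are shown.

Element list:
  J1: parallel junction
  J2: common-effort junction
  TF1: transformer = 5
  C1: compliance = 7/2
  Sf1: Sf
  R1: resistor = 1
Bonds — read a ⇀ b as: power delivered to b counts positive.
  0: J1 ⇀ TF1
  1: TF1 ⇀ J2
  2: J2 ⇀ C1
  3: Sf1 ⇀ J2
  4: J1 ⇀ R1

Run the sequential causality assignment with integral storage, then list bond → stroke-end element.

b0 stroke at J1
b1 stroke at TF1
b2 stroke at J2
b3 stroke at Sf1
b4 stroke at R1

#3 stroke→Sf1  (source Sf1 imposes f)
#2 stroke→J2  (C1 integral (e out))
#1 stroke→TF1  (common-e at J2 fixed by 2)
#0 stroke→J1  (TF1: transformer flips bond 1)
#4 stroke→R1  (common-e at J1 fixed by 0)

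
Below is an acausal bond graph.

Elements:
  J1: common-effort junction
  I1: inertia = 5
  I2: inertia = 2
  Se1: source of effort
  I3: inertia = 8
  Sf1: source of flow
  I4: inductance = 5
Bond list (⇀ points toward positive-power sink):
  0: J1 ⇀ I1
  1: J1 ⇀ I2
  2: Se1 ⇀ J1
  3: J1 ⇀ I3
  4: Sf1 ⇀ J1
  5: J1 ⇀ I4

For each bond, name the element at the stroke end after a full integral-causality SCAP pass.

bond 2 |J1  (Se1: effort source, stroke at far end)
bond 4 |Sf1  (Sf1: flow source, stroke at near end)
bond 0 |I1  (common-e at J1 fixed by 2)
bond 1 |I2  (0-jn J1 has e-setter on 2)
bond 3 |I3  (common-e at J1 fixed by 2)
bond 5 |I4  (common-e at J1 fixed by 2)

#0 stroke→I1
#1 stroke→I2
#2 stroke→J1
#3 stroke→I3
#4 stroke→Sf1
#5 stroke→I4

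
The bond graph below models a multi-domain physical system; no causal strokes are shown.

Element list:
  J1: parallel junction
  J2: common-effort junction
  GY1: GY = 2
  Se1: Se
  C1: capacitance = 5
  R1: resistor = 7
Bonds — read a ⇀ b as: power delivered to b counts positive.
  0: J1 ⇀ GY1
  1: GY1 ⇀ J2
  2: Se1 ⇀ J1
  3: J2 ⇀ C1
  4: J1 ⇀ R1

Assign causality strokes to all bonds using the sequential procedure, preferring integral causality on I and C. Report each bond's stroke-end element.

#0 stroke→GY1
#1 stroke→GY1
#2 stroke→J1
#3 stroke→J2
#4 stroke→R1

β2 |J1  (source Se1 imposes e)
β0 |GY1  (J1: bond 2 brought effort, rest push out)
β4 |R1  (common-e at J1 fixed by 2)
β1 |GY1  (GY1: gyrator matches bond 0)
β3 |J2  (only one effort-in slot at J2)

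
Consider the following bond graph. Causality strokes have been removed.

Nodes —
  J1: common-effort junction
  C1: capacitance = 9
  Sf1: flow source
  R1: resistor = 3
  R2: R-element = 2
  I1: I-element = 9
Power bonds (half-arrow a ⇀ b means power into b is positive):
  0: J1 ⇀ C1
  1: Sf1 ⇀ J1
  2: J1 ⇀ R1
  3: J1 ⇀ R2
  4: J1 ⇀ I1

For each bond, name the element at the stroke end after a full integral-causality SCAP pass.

#0 stroke→J1
#1 stroke→Sf1
#2 stroke→R1
#3 stroke→R2
#4 stroke→I1

b1 stroke→Sf1  (Sf1 fixes flow; stroke at Sf1)
b0 stroke→J1  (C1: C, integral causality)
b2 stroke→R1  (J1 effort already set via bond 0)
b3 stroke→R2  (0-jn J1 has e-setter on 0)
b4 stroke→I1  (common-e at J1 fixed by 0)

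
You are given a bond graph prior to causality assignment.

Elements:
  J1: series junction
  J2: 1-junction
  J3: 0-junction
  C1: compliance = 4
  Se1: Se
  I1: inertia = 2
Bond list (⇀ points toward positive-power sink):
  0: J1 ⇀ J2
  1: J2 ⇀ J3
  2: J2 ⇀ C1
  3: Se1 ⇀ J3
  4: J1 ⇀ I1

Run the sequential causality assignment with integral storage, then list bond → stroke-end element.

bond 0 |J1
bond 1 |J2
bond 2 |J2
bond 3 |J3
bond 4 |I1

#3 stroke→J3  (Se1: effort source, stroke at far end)
#1 stroke→J2  (J3 effort already set via bond 3)
#2 stroke→J2  (C1 integral (e out))
#0 stroke→J1  (only one flow-in slot at J2)
#4 stroke→I1  (J1 needs exactly one f-in)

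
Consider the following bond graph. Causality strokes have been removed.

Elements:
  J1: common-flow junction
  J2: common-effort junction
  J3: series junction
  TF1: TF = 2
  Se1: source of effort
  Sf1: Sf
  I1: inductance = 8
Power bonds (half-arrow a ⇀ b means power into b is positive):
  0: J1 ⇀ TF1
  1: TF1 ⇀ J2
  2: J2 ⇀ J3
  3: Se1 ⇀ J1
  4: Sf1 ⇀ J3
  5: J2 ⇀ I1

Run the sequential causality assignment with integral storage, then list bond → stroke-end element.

bond 3 |J1  (source Se1 imposes e)
bond 4 |Sf1  (Sf1: flow source, stroke at near end)
bond 0 |TF1  (J1: last free bond brings flow in)
bond 2 |J3  (common-f at J3 fixed by 4)
bond 1 |J2  (TF1 one-in-one-out from 0)
bond 5 |I1  (0-jn J2 has e-setter on 1)

#0 →TF1
#1 →J2
#2 →J3
#3 →J1
#4 →Sf1
#5 →I1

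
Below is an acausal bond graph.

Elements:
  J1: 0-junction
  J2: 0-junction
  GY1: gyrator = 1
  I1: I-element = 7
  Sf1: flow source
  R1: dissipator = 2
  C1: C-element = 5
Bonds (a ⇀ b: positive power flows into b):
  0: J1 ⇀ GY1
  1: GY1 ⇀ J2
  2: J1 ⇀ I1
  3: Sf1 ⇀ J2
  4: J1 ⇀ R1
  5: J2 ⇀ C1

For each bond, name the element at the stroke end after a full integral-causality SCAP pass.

b0 |GY1
b1 |GY1
b2 |I1
b3 |Sf1
b4 |J1
b5 |J2

β3 |Sf1  (Sf1: flow source, stroke at near end)
β2 |I1  (I1: I, integral causality)
β5 |J2  (C1 outputs effort q/C1)
β1 |GY1  (0-jn J2 has e-setter on 5)
β0 |GY1  (GY1 both-in/both-out from 1)
β4 |J1  (closing 0-jn rule on J1)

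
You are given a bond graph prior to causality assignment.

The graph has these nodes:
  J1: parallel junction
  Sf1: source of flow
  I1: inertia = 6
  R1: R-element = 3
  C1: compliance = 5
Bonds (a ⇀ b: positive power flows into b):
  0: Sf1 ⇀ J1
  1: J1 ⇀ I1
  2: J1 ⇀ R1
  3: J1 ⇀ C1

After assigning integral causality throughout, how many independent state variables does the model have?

2  (C1, I1 all integral)

#0 |Sf1  (source Sf1 imposes f)
#1 |I1  (prefer integral on I1)
#3 |J1  (C1 integral (e out))
#2 |R1  (J1: bond 3 brought effort, rest push out)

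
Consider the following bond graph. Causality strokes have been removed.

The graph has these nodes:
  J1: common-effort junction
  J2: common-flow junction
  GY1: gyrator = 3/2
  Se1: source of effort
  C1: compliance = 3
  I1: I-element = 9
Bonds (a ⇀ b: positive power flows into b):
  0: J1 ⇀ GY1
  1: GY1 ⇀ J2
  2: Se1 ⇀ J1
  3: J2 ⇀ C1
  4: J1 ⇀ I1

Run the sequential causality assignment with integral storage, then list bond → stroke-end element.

β0 stroke→GY1
β1 stroke→GY1
β2 stroke→J1
β3 stroke→J2
β4 stroke→I1

b2 |J1  (Se1 fixes effort; stroke away)
b0 |GY1  (J1: bond 2 brought effort, rest push out)
b4 |I1  (J1 effort already set via bond 2)
b1 |GY1  (GY1 both-in/both-out from 0)
b3 |J2  (1-jn J2 has f-setter on 1)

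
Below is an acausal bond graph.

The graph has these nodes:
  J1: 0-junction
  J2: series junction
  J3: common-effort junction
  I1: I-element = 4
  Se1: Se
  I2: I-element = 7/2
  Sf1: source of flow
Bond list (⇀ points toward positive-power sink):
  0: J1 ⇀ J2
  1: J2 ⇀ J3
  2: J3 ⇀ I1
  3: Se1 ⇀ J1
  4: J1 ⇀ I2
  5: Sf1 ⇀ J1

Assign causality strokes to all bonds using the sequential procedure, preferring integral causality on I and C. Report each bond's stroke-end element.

β3 stroke at J1  (Se1 fixes effort; stroke away)
β5 stroke at Sf1  (Sf1 fixes flow; stroke at Sf1)
β0 stroke at J2  (J1 effort already set via bond 3)
β4 stroke at I2  (common-e at J1 fixed by 3)
β1 stroke at J3  (J2 needs exactly one f-in)
β2 stroke at I1  (J3 effort already set via bond 1)

#0 |J2
#1 |J3
#2 |I1
#3 |J1
#4 |I2
#5 |Sf1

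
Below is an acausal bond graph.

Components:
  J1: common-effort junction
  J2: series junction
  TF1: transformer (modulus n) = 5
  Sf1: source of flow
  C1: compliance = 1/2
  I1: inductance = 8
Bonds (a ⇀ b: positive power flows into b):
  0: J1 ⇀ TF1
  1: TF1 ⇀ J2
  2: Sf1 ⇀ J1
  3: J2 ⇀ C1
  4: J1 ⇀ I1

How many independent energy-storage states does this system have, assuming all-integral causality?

2  (C1, I1 all integral)

#2 stroke at Sf1  (source Sf1 imposes f)
#3 stroke at J2  (C1 outputs effort q/C1)
#1 stroke at TF1  (J2: last free bond brings flow in)
#0 stroke at J1  (through TF1, causality passes straight; one stroke at TF1)
#4 stroke at I1  (0-jn J1 has e-setter on 0)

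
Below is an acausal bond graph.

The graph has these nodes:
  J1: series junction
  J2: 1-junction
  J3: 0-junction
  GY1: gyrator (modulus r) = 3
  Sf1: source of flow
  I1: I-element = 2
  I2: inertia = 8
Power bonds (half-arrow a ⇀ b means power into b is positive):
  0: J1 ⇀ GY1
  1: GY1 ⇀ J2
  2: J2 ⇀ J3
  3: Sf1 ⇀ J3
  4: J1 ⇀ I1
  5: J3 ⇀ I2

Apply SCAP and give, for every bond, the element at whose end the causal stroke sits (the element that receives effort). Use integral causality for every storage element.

b0 stroke→J1
b1 stroke→J2
b2 stroke→J3
b3 stroke→Sf1
b4 stroke→I1
b5 stroke→I2

#3 stroke→Sf1  (Sf1 fixes flow; stroke at Sf1)
#4 stroke→I1  (I1 integral (f out))
#0 stroke→J1  (1-jn J1 has f-setter on 4)
#1 stroke→J2  (through GY1, causality inverts; strokes same side of GY1)
#2 stroke→J3  (closing 1-jn rule on J2)
#5 stroke→I2  (J3 effort already set via bond 2)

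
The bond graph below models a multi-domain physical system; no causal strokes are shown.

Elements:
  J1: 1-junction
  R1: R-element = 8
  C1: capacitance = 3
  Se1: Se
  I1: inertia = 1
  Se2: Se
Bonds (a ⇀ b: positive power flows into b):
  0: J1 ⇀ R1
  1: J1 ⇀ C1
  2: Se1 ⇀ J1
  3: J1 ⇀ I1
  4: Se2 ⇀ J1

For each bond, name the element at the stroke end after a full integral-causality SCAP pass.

#0 |J1
#1 |J1
#2 |J1
#3 |I1
#4 |J1

#2 stroke at J1  (Se1 fixes effort; stroke away)
#4 stroke at J1  (Se2 (Se) sets effort on bond)
#1 stroke at J1  (prefer integral on C1)
#3 stroke at I1  (I1 outputs flow p/I1)
#0 stroke at J1  (1-jn J1 has f-setter on 3)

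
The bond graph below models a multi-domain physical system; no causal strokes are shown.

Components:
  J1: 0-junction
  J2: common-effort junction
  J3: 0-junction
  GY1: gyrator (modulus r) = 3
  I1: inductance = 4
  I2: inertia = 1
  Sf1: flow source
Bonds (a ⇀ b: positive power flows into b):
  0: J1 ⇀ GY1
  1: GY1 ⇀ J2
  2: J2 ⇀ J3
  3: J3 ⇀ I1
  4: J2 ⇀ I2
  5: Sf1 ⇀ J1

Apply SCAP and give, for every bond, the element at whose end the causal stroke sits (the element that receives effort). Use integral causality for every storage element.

β0 |J1
β1 |J2
β2 |J3
β3 |I1
β4 |I2
β5 |Sf1

#5 stroke→Sf1  (Sf1 (Sf) sets flow on bond)
#0 stroke→J1  (closing 0-jn rule on J1)
#1 stroke→J2  (GY GY1: same side as bond 0)
#2 stroke→J3  (common-e at J2 fixed by 1)
#4 stroke→I2  (common-e at J2 fixed by 1)
#3 stroke→I1  (J3: bond 2 brought effort, rest push out)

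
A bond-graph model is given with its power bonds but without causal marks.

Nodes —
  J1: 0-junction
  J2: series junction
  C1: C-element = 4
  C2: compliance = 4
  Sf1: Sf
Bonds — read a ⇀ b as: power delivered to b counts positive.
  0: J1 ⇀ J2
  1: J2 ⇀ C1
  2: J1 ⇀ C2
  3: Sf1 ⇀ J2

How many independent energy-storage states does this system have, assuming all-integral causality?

2  (C1, C2 all integral)

bond 3 stroke→Sf1  (Sf1 (Sf) sets flow on bond)
bond 0 stroke→J2  (J2: bond 3 brought flow, rest push out)
bond 1 stroke→J2  (1-jn J2 has f-setter on 3)
bond 2 stroke→J1  (J1 needs exactly one e-in)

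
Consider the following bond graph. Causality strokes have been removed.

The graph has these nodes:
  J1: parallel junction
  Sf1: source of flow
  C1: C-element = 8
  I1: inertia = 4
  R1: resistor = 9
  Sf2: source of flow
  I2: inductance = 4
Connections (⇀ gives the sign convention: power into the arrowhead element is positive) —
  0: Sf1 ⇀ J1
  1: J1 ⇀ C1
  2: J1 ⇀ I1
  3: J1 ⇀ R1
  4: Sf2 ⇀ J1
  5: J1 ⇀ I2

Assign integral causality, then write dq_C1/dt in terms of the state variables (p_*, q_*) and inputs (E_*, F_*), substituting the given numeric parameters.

dq_C1/dt = F_Sf1 + F_Sf2 - p_I1/4 - p_I2/4 - q_C1/72

#0 stroke→Sf1  (Sf1 (Sf) sets flow on bond)
#4 stroke→Sf2  (Sf2 fixes flow; stroke at Sf2)
#1 stroke→J1  (C1: C, integral causality)
#2 stroke→I1  (J1 effort already set via bond 1)
#3 stroke→R1  (J1 effort already set via bond 1)
#5 stroke→I2  (J1: bond 1 brought effort, rest push out)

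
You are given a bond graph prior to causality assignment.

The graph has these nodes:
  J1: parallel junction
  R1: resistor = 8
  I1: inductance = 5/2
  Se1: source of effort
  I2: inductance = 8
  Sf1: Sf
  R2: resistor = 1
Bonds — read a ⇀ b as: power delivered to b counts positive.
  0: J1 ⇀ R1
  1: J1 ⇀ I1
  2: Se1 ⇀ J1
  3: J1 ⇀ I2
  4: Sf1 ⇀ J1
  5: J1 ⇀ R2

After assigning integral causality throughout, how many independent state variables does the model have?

β2 stroke at J1  (Se1: effort source, stroke at far end)
β4 stroke at Sf1  (source Sf1 imposes f)
β0 stroke at R1  (J1: bond 2 brought effort, rest push out)
β1 stroke at I1  (common-e at J1 fixed by 2)
β3 stroke at I2  (0-jn J1 has e-setter on 2)
β5 stroke at R2  (0-jn J1 has e-setter on 2)

2  (I1, I2 all integral)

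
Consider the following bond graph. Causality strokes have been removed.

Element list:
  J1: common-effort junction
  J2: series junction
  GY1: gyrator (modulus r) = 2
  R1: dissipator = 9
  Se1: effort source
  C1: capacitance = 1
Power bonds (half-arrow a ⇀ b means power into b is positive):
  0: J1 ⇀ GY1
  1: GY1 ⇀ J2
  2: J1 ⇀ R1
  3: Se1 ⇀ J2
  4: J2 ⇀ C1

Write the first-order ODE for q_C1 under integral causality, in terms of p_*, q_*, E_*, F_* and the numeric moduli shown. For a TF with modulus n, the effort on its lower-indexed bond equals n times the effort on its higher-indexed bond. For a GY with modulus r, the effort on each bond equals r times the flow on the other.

dq_C1/dt = 9*E_Se1/4 - 9*q_C1/4

#3 →J2  (source Se1 imposes e)
#4 →J2  (C1 integral (e out))
#1 →GY1  (J2: last free bond brings flow in)
#0 →GY1  (GY1 both-in/both-out from 1)
#2 →J1  (J1 needs exactly one e-in)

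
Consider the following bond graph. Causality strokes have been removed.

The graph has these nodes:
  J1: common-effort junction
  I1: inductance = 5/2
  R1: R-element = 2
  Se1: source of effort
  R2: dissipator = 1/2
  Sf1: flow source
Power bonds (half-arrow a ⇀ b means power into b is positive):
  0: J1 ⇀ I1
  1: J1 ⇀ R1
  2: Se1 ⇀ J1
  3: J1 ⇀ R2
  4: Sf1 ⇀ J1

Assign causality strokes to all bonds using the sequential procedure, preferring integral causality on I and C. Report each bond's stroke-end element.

#0 stroke→I1
#1 stroke→R1
#2 stroke→J1
#3 stroke→R2
#4 stroke→Sf1

β2 |J1  (source Se1 imposes e)
β4 |Sf1  (source Sf1 imposes f)
β0 |I1  (0-jn J1 has e-setter on 2)
β1 |R1  (common-e at J1 fixed by 2)
β3 |R2  (J1: bond 2 brought effort, rest push out)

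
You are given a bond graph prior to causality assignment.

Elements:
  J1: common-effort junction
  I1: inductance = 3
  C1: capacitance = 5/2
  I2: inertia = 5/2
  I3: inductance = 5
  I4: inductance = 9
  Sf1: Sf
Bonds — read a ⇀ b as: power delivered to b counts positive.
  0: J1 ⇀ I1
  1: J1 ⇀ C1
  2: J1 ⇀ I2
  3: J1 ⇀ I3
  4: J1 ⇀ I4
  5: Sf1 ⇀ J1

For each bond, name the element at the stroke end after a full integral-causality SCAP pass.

b0 →I1
b1 →J1
b2 →I2
b3 →I3
b4 →I4
b5 →Sf1

β5 stroke→Sf1  (Sf1 (Sf) sets flow on bond)
β0 stroke→I1  (I1 integral (f out))
β1 stroke→J1  (C1: C, integral causality)
β2 stroke→I2  (common-e at J1 fixed by 1)
β3 stroke→I3  (J1 effort already set via bond 1)
β4 stroke→I4  (J1 effort already set via bond 1)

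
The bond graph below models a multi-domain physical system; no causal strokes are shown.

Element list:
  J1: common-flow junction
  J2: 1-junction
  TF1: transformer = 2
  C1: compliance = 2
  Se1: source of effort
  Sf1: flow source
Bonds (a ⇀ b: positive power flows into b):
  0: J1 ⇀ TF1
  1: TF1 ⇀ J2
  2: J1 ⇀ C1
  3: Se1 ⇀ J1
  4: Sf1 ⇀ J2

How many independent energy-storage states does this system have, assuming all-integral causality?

#3 →J1  (source Se1 imposes e)
#4 →Sf1  (Sf1 fixes flow; stroke at Sf1)
#1 →J2  (1-jn J2 has f-setter on 4)
#0 →TF1  (through TF1, causality passes straight; one stroke at TF1)
#2 →J1  (common-f at J1 fixed by 0)

1  (C1 all integral)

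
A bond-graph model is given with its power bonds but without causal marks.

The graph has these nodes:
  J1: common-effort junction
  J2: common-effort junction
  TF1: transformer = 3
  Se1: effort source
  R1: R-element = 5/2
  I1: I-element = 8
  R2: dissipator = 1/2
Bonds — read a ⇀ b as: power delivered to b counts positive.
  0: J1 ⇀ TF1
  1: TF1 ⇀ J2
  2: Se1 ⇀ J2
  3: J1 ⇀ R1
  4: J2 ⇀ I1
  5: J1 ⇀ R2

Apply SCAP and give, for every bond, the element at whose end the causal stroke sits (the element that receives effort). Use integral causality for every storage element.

β2 →J2  (Se1: effort source, stroke at far end)
β1 →TF1  (common-e at J2 fixed by 2)
β4 →I1  (J2: bond 2 brought effort, rest push out)
β0 →J1  (TF1: transformer flips bond 1)
β3 →R1  (J1: bond 0 brought effort, rest push out)
β5 →R2  (common-e at J1 fixed by 0)

#0 stroke→J1
#1 stroke→TF1
#2 stroke→J2
#3 stroke→R1
#4 stroke→I1
#5 stroke→R2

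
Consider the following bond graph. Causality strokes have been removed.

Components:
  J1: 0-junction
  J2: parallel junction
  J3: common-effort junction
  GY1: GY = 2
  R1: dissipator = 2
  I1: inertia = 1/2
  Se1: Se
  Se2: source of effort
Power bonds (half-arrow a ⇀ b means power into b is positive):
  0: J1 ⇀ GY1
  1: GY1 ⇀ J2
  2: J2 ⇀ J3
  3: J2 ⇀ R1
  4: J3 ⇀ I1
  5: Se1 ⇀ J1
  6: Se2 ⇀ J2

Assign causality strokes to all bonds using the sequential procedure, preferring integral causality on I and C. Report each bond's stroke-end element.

b0 stroke at GY1
b1 stroke at GY1
b2 stroke at J3
b3 stroke at R1
b4 stroke at I1
b5 stroke at J1
b6 stroke at J2

β5 →J1  (Se1 (Se) sets effort on bond)
β6 →J2  (source Se2 imposes e)
β0 →GY1  (J1: bond 5 brought effort, rest push out)
β1 →GY1  (J2: bond 6 brought effort, rest push out)
β2 →J3  (common-e at J2 fixed by 6)
β3 →R1  (J2 effort already set via bond 6)
β4 →I1  (common-e at J3 fixed by 2)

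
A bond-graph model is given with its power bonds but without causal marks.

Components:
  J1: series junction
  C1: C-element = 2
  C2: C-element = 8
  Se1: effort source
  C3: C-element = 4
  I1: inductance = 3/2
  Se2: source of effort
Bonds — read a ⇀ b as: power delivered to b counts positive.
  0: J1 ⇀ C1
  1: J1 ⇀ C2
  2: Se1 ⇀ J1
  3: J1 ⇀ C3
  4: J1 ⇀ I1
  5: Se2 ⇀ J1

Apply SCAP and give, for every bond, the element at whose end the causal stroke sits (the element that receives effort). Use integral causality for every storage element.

β0 →J1
β1 →J1
β2 →J1
β3 →J1
β4 →I1
β5 →J1

b2 →J1  (source Se1 imposes e)
b5 →J1  (Se2: effort source, stroke at far end)
b0 →J1  (prefer integral on C1)
b1 →J1  (C2 integral (e out))
b3 →J1  (C3 integral (e out))
b4 →I1  (J1 needs exactly one f-in)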